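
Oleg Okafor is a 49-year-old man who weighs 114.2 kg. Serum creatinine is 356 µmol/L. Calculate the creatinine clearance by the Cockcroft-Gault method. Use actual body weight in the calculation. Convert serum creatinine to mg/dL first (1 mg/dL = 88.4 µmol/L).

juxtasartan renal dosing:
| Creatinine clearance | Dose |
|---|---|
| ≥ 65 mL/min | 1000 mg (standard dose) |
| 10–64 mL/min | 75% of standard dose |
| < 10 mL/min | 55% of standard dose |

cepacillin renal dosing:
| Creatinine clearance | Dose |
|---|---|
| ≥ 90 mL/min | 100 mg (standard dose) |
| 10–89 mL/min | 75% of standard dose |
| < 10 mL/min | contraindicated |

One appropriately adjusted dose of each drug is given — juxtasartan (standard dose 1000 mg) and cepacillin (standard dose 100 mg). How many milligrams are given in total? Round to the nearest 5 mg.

SCr = 356 / 88.4 = 4.027 mg/dL
CrCl = (140 − 49) × 114.2 / (72 × 4.027) = 10392.2 / 289.94 ≈ 35.8 mL/min
CrCl ≈ 36 mL/min.
juxtasartan: 10–64 mL/min → 75% of 1000 mg = 750 mg.
cepacillin: 10–89 mL/min → 75% of 100 mg = 75 mg.
Total = 750 + 75 = 825 mg.

825 mg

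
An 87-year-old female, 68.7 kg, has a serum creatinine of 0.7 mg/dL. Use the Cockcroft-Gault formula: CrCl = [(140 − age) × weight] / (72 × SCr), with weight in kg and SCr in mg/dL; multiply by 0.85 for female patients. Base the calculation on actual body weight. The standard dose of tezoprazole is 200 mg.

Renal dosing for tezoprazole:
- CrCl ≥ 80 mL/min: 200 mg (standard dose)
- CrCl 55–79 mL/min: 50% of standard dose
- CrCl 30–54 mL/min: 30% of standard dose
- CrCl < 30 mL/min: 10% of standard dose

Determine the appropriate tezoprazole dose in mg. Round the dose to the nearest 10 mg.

100 mg

CrCl = (140 − 87) × 68.7 / (72 × 0.7) × 0.85 = 3641.1 / 50.40 × 0.85 ≈ 61.4 mL/min
CrCl ≈ 61 mL/min → bracket 55–79 mL/min.
50% of 200 mg = 100 mg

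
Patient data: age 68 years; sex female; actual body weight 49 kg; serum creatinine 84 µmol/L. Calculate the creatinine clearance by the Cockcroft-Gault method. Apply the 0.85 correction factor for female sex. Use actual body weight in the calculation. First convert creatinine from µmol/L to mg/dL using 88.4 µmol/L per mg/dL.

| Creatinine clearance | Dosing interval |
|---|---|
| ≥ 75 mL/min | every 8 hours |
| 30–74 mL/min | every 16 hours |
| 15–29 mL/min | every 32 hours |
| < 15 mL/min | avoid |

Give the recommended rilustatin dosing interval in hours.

every 16 hours

SCr = 84 / 88.4 = 0.95 mg/dL
CrCl = (140 − 68) × 49 / (72 × 0.95) × 0.85 = 3528.0 / 68.40 × 0.85 ≈ 43.8 mL/min
CrCl ≈ 44 mL/min → bracket 30–74 mL/min → every 16 hours.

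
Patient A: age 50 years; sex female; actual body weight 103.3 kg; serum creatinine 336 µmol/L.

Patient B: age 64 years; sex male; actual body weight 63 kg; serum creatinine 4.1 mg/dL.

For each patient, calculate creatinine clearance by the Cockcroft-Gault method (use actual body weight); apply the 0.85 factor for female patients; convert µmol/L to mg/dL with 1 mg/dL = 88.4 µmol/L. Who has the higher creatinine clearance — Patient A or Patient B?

Patient A

Patient A: SCr = 336 / 88.4 = 3.801 mg/dL
Patient A: CrCl = (140 − 50) × 103.3 / (72 × 3.801) × 0.85 = 9297.0 / 273.67 × 0.85 ≈ 28.9 mL/min
Patient B: CrCl = (140 − 64) × 63 / (72 × 4.1) = 4788.0 / 295.20 ≈ 16.2 mL/min
28.9 vs 16.2 mL/min → Patient A is higher.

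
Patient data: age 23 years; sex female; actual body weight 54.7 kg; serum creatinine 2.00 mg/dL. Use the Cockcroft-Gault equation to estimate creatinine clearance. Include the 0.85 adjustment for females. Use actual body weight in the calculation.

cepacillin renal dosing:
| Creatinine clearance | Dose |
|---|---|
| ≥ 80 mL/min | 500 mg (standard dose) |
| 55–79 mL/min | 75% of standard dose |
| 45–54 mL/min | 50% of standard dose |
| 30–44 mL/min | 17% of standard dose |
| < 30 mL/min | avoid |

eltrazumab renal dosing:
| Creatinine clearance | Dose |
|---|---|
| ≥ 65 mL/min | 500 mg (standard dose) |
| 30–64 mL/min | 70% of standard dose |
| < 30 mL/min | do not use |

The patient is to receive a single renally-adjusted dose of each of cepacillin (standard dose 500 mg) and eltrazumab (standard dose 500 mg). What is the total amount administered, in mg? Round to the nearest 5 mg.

435 mg

CrCl = (140 − 23) × 54.7 / (72 × 2) × 0.85 = 6399.9 / 144.00 × 0.85 ≈ 37.8 mL/min
CrCl ≈ 38 mL/min.
cepacillin: 30–44 mL/min → 17% of 500 mg = 85 mg.
eltrazumab: 30–64 mL/min → 70% of 500 mg = 350 mg.
Total = 85 + 350 = 435 mg.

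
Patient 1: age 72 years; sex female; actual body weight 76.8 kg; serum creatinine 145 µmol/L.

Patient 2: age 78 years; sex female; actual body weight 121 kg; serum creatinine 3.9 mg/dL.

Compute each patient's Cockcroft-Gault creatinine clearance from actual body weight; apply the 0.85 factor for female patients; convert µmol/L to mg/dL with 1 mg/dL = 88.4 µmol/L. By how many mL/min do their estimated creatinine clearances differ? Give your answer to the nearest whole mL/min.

15 mL/min

Patient 1: SCr = 145 / 88.4 = 1.64 mg/dL
Patient 1: CrCl = (140 − 72) × 76.8 / (72 × 1.64) × 0.85 = 5222.4 / 118.08 × 0.85 ≈ 37.6 mL/min
Patient 2: CrCl = (140 − 78) × 121 / (72 × 3.9) × 0.85 = 7502.0 / 280.80 × 0.85 ≈ 22.7 mL/min
|37.6 − 22.7| = 14.9 mL/min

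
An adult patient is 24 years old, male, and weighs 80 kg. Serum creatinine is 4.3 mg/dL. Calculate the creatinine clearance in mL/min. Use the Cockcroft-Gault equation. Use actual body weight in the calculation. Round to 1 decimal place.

30.0 mL/min

CrCl = (140 − 24) × 80 / (72 × 4.3) = 9280.0 / 309.60 ≈ 30.0 mL/min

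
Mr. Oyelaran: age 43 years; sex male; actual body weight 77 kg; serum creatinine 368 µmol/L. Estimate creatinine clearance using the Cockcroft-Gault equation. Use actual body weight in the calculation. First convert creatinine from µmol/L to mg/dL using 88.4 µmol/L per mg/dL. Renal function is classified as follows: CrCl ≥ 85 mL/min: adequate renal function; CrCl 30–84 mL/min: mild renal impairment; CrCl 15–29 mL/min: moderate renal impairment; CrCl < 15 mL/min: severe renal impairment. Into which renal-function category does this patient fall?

SCr = 368 / 88.4 = 4.163 mg/dL
CrCl = (140 − 43) × 77 / (72 × 4.163) = 7469.0 / 299.74 ≈ 24.9 mL/min
25 mL/min falls in the 'moderate renal impairment' range.

moderate renal impairment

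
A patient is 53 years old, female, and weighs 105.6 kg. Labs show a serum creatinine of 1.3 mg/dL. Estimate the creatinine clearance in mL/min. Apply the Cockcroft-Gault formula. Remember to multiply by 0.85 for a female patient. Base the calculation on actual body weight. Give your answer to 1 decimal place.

83.4 mL/min

CrCl = (140 − 53) × 105.6 / (72 × 1.3) × 0.85 = 9187.2 / 93.60 × 0.85 ≈ 83.4 mL/min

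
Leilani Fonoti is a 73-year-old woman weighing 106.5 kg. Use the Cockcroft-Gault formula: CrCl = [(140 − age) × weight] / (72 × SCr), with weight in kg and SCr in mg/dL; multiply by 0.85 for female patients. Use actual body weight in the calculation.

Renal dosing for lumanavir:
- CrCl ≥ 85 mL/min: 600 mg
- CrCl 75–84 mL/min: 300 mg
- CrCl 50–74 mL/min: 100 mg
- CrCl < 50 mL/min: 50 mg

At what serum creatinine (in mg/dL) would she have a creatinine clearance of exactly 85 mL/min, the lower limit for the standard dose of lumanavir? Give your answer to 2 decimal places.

Standard dose requires CrCl ≥ 85 mL/min.
Set (140 − 73) × 106.5 × 0.85 / (72 × SCr) = 85
SCr = (140 − 73) × 106.5 × 0.85 / (72 × 85) = 0.991 mg/dL

0.99 mg/dL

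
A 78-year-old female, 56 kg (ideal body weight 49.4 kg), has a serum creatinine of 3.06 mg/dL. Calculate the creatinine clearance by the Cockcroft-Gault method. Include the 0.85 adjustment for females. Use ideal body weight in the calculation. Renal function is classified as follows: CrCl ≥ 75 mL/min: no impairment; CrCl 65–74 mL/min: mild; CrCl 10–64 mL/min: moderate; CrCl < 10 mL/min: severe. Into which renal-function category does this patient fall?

CrCl = (140 − 78) × 49.4 / (72 × 3.06) × 0.85 = 3062.8 / 220.32 × 0.85 ≈ 11.8 mL/min
12 mL/min falls in the 'moderate' range.

moderate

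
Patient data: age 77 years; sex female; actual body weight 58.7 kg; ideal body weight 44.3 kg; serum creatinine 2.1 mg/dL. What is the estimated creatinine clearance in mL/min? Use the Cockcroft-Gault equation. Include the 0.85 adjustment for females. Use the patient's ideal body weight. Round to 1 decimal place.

15.7 mL/min

CrCl = (140 − 77) × 44.3 / (72 × 2.1) × 0.85 = 2790.9 / 151.20 × 0.85 ≈ 15.7 mL/min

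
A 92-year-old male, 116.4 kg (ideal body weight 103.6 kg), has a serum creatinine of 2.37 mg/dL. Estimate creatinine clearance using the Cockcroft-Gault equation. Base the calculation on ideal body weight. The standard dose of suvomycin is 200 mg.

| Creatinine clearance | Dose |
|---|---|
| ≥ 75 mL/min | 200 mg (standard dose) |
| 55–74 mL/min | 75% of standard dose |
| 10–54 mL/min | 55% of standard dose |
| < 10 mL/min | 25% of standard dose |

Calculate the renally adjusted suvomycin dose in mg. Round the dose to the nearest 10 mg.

110 mg

CrCl = (140 − 92) × 103.6 / (72 × 2.37) = 4972.8 / 170.64 ≈ 29.1 mL/min
CrCl ≈ 29 mL/min → bracket 10–54 mL/min.
55% of 200 mg = 110 mg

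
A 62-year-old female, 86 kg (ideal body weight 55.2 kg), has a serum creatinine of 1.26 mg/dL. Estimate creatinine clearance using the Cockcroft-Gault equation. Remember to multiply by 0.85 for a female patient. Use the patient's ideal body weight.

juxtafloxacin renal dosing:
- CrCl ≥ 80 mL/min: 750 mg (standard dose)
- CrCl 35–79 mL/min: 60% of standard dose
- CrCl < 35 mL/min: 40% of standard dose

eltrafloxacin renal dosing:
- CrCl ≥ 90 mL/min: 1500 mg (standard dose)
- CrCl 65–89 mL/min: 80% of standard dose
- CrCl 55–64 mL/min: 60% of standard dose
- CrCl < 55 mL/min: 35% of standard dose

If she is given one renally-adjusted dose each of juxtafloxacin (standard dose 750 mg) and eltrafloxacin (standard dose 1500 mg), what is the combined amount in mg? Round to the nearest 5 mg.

975 mg

CrCl = (140 − 62) × 55.2 / (72 × 1.26) × 0.85 = 4305.6 / 90.72 × 0.85 ≈ 40.3 mL/min
CrCl ≈ 40 mL/min.
juxtafloxacin: 35–79 mL/min → 60% of 750 mg = 450 mg.
eltrafloxacin: < 55 mL/min → 35% of 1500 mg = 525 mg.
Total = 450 + 525 = 975 mg.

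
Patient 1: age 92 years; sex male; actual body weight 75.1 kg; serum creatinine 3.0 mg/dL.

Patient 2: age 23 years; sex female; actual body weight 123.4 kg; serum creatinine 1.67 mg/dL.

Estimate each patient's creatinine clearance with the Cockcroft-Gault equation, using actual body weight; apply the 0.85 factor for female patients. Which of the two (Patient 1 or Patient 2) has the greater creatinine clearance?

Patient 1: CrCl = (140 − 92) × 75.1 / (72 × 3) = 3604.8 / 216.00 ≈ 16.7 mL/min
Patient 2: CrCl = (140 − 23) × 123.4 / (72 × 1.67) × 0.85 = 14437.8 / 120.24 × 0.85 ≈ 102.1 mL/min
16.7 vs 102.1 mL/min → Patient 2 is higher.

Patient 2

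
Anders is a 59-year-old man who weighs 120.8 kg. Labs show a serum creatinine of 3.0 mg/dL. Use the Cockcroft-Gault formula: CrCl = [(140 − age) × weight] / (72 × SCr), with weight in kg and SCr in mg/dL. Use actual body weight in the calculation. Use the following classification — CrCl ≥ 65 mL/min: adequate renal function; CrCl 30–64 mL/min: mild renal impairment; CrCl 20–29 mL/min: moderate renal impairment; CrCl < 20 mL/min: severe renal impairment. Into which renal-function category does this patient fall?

CrCl = (140 − 59) × 120.8 / (72 × 3) = 9784.8 / 216.00 ≈ 45.3 mL/min
45 mL/min falls in the 'mild renal impairment' range.

mild renal impairment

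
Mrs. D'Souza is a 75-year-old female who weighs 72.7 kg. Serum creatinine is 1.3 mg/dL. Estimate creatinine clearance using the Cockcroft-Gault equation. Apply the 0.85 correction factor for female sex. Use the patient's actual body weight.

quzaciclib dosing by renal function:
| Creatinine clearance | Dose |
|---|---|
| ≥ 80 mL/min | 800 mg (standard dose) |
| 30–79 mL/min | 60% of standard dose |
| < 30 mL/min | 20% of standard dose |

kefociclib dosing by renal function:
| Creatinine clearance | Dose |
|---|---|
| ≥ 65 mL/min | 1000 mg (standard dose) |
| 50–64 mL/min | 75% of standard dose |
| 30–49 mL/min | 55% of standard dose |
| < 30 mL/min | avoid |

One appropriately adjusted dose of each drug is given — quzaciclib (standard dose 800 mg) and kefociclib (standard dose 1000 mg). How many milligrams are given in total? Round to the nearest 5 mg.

CrCl = (140 − 75) × 72.7 / (72 × 1.3) × 0.85 = 4725.5 / 93.60 × 0.85 ≈ 42.9 mL/min
CrCl ≈ 43 mL/min.
quzaciclib: 30–79 mL/min → 60% of 800 mg = 480 mg.
kefociclib: 30–49 mL/min → 55% of 1000 mg = 550 mg.
Total = 480 + 550 = 1030 mg.

1030 mg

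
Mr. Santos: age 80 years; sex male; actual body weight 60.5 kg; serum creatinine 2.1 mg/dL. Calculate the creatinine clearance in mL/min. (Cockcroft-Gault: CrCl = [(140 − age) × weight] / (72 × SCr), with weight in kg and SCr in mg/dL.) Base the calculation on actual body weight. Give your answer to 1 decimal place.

24.0 mL/min

CrCl = (140 − 80) × 60.5 / (72 × 2.1) = 3630.0 / 151.20 ≈ 24.0 mL/min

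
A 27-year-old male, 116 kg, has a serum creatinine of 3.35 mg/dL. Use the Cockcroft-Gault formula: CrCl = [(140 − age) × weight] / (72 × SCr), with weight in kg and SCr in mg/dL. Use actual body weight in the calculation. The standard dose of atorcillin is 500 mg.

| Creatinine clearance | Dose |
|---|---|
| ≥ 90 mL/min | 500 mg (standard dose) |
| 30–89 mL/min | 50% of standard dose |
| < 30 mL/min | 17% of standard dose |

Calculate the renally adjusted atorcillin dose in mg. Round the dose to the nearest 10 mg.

CrCl = (140 − 27) × 116 / (72 × 3.35) = 13108.0 / 241.20 ≈ 54.3 mL/min
CrCl ≈ 54 mL/min → bracket 30–89 mL/min.
50% of 500 mg = 250 mg

250 mg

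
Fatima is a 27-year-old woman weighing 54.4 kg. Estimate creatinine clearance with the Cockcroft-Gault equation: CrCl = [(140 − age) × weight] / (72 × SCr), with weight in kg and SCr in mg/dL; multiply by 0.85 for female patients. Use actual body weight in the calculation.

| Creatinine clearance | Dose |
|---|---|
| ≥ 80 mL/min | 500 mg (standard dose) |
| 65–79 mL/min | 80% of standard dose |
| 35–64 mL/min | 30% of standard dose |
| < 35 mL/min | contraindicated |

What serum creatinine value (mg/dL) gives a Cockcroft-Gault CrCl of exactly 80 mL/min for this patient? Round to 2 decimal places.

Standard dose requires CrCl ≥ 80 mL/min.
Set (140 − 27) × 54.4 × 0.85 / (72 × SCr) = 80
SCr = (140 − 27) × 54.4 × 0.85 / (72 × 80) = 0.907 mg/dL

0.91 mg/dL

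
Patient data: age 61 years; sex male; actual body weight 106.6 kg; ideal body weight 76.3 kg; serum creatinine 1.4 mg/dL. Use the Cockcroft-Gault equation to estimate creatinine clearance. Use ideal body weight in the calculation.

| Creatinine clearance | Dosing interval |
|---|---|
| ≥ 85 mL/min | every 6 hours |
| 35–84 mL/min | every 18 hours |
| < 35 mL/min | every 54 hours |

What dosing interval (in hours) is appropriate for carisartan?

every 18 hours

CrCl = (140 − 61) × 76.3 / (72 × 1.4) = 6027.7 / 100.80 ≈ 59.8 mL/min
CrCl ≈ 60 mL/min → bracket 35–84 mL/min → every 18 hours.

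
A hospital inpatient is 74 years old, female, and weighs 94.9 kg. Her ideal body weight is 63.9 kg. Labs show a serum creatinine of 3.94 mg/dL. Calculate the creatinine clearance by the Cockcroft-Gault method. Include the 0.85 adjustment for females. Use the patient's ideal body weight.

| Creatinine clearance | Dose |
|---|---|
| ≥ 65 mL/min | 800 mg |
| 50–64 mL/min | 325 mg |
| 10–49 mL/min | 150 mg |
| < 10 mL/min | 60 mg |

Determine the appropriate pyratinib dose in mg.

150 mg

CrCl = (140 − 74) × 63.9 / (72 × 3.94) × 0.85 = 4217.4 / 283.68 × 0.85 ≈ 12.6 mL/min
CrCl ≈ 13 mL/min → bracket 10–49 mL/min.
Dose for this bracket: 150 mg.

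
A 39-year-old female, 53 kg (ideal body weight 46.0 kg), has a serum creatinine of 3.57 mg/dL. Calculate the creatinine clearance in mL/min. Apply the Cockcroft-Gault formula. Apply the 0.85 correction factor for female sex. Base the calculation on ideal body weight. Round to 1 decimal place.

CrCl = (140 − 39) × 46 / (72 × 3.57) × 0.85 = 4646.0 / 257.04 × 0.85 ≈ 15.4 mL/min

15.4 mL/min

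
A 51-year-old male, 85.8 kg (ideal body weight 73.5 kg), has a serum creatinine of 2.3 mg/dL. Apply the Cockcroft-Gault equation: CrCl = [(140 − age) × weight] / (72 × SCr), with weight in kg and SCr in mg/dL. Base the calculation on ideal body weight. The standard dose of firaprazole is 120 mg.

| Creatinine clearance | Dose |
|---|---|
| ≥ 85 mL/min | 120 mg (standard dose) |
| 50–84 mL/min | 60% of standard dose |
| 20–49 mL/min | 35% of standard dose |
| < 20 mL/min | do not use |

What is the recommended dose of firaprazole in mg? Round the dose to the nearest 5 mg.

40 mg

CrCl = (140 − 51) × 73.5 / (72 × 2.3) = 6541.5 / 165.60 ≈ 39.5 mL/min
CrCl ≈ 40 mL/min → bracket 20–49 mL/min.
35% of 120 mg = 42 mg → 40 mg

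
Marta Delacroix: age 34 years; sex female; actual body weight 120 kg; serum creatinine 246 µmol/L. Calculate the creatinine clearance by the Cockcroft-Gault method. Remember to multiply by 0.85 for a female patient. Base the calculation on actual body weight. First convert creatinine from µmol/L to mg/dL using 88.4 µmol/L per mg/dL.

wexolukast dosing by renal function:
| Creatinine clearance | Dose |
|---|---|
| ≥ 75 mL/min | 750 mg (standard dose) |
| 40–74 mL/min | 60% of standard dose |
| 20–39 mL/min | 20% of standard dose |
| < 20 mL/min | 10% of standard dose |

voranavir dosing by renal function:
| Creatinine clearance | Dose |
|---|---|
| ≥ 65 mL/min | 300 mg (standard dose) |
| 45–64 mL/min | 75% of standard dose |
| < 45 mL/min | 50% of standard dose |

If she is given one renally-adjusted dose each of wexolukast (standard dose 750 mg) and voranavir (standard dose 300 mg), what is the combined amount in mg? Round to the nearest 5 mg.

SCr = 246 / 88.4 = 2.783 mg/dL
CrCl = (140 − 34) × 120 / (72 × 2.783) × 0.85 = 12720.0 / 200.38 × 0.85 ≈ 54.0 mL/min
CrCl ≈ 54 mL/min.
wexolukast: 40–74 mL/min → 60% of 750 mg = 450 mg.
voranavir: 45–64 mL/min → 75% of 300 mg = 225 mg.
Total = 450 + 225 = 675 mg.

675 mg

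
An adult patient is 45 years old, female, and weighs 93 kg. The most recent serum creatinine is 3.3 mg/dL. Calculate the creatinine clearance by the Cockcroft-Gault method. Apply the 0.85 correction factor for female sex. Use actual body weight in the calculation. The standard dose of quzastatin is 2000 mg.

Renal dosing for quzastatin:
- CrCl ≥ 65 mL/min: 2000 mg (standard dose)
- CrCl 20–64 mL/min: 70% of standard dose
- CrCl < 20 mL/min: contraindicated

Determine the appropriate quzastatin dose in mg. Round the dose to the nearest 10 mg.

CrCl = (140 − 45) × 93 / (72 × 3.3) × 0.85 = 8835.0 / 237.60 × 0.85 ≈ 31.6 mL/min
CrCl ≈ 32 mL/min → bracket 20–64 mL/min.
70% of 2000 mg = 1400 mg

1400 mg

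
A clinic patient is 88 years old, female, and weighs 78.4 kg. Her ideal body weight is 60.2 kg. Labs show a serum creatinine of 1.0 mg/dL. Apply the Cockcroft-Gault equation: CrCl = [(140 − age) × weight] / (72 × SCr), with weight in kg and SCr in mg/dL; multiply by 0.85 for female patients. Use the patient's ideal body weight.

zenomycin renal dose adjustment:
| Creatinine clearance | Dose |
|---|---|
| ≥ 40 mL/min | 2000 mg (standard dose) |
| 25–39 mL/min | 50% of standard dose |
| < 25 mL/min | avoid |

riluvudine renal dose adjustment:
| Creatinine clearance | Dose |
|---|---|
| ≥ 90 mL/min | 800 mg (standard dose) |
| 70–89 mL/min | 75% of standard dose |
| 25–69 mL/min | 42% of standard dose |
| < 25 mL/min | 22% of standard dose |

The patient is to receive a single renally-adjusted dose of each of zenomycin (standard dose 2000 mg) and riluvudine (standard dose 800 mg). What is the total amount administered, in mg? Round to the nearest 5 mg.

1335 mg

CrCl = (140 − 88) × 60.2 / (72 × 1) × 0.85 = 3130.4 / 72.00 × 0.85 ≈ 37.0 mL/min
CrCl ≈ 37 mL/min.
zenomycin: 25–39 mL/min → 50% of 2000 mg = 1000 mg.
riluvudine: 25–69 mL/min → 42% of 800 mg = 336 mg.
Total = 1000 + 336 = 1336 mg.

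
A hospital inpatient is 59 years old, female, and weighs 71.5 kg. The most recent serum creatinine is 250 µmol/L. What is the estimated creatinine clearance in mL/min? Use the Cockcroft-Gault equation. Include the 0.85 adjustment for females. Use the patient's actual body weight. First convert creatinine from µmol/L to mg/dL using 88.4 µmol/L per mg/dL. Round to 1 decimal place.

24.2 mL/min

SCr = 250 / 88.4 = 2.828 mg/dL
CrCl = (140 − 59) × 71.5 / (72 × 2.828) × 0.85 = 5791.5 / 203.62 × 0.85 ≈ 24.2 mL/min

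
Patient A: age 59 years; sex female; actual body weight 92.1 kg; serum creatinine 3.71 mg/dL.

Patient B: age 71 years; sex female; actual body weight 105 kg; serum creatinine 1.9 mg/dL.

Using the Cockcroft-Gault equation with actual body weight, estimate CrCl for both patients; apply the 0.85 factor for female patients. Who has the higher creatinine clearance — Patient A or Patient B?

Patient A: CrCl = (140 − 59) × 92.1 / (72 × 3.71) × 0.85 = 7460.1 / 267.12 × 0.85 ≈ 23.7 mL/min
Patient B: CrCl = (140 − 71) × 105 / (72 × 1.9) × 0.85 = 7245.0 / 136.80 × 0.85 ≈ 45.0 mL/min
23.7 vs 45.0 mL/min → Patient B is higher.

Patient B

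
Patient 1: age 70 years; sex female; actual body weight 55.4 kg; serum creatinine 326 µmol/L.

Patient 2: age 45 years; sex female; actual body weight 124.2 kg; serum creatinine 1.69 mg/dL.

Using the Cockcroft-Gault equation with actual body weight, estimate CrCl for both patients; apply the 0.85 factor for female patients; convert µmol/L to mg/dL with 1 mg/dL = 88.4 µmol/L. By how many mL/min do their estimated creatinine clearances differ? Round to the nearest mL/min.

Patient 1: SCr = 326 / 88.4 = 3.688 mg/dL
Patient 1: CrCl = (140 − 70) × 55.4 / (72 × 3.688) × 0.85 = 3878.0 / 265.54 × 0.85 ≈ 12.4 mL/min
Patient 2: CrCl = (140 − 45) × 124.2 / (72 × 1.69) × 0.85 = 11799.0 / 121.68 × 0.85 ≈ 82.4 mL/min
|12.4 − 82.4| = 70.0 mL/min

70 mL/min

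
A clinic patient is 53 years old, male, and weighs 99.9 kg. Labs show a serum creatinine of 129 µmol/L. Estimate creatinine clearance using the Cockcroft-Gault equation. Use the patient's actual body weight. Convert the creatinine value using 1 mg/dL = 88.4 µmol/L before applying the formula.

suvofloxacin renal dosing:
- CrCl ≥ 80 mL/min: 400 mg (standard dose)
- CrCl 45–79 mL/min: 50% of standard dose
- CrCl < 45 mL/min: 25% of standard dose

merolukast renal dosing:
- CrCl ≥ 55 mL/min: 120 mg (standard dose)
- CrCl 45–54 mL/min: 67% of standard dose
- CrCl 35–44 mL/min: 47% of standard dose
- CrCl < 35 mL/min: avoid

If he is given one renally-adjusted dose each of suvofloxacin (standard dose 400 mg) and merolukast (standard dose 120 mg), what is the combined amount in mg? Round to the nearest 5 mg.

SCr = 129 / 88.4 = 1.459 mg/dL
CrCl = (140 − 53) × 99.9 / (72 × 1.459) = 8691.3 / 105.05 ≈ 82.7 mL/min
CrCl ≈ 83 mL/min.
suvofloxacin: ≥ 80 mL/min → 100% of 400 mg = 400 mg.
merolukast: ≥ 55 mL/min → 100% of 120 mg = 120 mg.
Total = 400 + 120 = 520 mg.

520 mg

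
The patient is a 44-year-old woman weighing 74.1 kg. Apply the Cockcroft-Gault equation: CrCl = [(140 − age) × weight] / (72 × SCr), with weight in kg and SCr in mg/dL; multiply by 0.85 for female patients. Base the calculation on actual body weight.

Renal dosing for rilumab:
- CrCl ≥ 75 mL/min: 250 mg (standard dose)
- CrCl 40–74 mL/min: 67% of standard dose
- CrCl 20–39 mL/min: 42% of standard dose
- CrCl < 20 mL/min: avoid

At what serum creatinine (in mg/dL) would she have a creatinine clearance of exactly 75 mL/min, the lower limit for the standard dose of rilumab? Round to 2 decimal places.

Standard dose requires CrCl ≥ 75 mL/min.
Set (140 − 44) × 74.1 × 0.85 / (72 × SCr) = 75
SCr = (140 − 44) × 74.1 × 0.85 / (72 × 75) = 1.120 mg/dL

1.12 mg/dL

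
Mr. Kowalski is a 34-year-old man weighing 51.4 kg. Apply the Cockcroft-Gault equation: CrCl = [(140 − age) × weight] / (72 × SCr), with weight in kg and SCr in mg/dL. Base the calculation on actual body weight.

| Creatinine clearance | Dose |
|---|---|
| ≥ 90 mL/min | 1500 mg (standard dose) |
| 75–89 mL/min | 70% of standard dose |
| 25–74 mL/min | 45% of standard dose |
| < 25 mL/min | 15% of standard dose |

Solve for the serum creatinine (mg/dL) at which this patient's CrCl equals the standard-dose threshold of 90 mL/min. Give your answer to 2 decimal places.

0.84 mg/dL

Standard dose requires CrCl ≥ 90 mL/min.
Set (140 − 34) × 51.4 / (72 × SCr) = 90
SCr = (140 − 34) × 51.4 / (72 × 90) = 0.841 mg/dL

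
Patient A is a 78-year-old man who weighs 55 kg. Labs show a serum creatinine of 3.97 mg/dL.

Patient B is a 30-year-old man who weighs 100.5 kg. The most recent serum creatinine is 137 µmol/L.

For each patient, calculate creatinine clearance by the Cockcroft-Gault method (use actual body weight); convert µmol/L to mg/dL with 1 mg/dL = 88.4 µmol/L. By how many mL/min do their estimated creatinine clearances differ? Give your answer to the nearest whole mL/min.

Patient A: CrCl = (140 − 78) × 55 / (72 × 3.97) = 3410.0 / 285.84 ≈ 11.9 mL/min
Patient B: SCr = 137 / 88.4 = 1.55 mg/dL
Patient B: CrCl = (140 − 30) × 100.5 / (72 × 1.55) = 11055.0 / 111.60 ≈ 99.1 mL/min
|11.9 − 99.1| = 87.2 mL/min

87 mL/min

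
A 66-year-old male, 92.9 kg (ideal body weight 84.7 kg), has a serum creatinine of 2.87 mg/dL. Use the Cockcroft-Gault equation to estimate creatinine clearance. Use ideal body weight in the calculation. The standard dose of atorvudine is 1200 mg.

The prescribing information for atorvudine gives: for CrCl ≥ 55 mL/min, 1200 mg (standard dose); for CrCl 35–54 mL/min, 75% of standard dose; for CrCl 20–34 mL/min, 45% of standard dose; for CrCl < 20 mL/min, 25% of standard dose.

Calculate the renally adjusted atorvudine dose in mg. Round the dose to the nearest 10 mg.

CrCl = (140 − 66) × 84.7 / (72 × 2.87) = 6267.8 / 206.64 ≈ 30.3 mL/min
CrCl ≈ 30 mL/min → bracket 20–34 mL/min.
45% of 1200 mg = 540 mg

540 mg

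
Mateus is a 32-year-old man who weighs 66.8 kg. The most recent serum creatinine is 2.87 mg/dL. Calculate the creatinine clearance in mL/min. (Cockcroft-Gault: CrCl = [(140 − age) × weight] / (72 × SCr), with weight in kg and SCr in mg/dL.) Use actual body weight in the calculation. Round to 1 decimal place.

CrCl = (140 − 32) × 66.8 / (72 × 2.87) = 7214.4 / 206.64 ≈ 34.9 mL/min

34.9 mL/min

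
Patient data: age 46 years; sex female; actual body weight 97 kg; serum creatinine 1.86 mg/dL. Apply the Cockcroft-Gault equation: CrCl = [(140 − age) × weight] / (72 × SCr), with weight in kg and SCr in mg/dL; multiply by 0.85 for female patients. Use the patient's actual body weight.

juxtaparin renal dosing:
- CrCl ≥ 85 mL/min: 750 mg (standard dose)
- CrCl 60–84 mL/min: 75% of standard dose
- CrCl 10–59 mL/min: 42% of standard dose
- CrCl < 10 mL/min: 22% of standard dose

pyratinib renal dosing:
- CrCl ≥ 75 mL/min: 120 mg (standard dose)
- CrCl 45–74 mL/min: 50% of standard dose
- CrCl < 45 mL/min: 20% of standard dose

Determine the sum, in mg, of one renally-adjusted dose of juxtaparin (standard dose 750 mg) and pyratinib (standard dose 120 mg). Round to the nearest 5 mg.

375 mg

CrCl = (140 − 46) × 97 / (72 × 1.86) × 0.85 = 9118.0 / 133.92 × 0.85 ≈ 57.9 mL/min
CrCl ≈ 58 mL/min.
juxtaparin: 10–59 mL/min → 42% of 750 mg = 315 mg.
pyratinib: 45–74 mL/min → 50% of 120 mg = 60 mg.
Total = 315 + 60 = 375 mg.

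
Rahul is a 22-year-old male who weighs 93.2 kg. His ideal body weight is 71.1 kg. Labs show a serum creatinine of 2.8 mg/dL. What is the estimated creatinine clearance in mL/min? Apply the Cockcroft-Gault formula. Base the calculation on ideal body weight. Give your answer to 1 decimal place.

41.6 mL/min

CrCl = (140 − 22) × 71.1 / (72 × 2.8) = 8389.8 / 201.60 ≈ 41.6 mL/min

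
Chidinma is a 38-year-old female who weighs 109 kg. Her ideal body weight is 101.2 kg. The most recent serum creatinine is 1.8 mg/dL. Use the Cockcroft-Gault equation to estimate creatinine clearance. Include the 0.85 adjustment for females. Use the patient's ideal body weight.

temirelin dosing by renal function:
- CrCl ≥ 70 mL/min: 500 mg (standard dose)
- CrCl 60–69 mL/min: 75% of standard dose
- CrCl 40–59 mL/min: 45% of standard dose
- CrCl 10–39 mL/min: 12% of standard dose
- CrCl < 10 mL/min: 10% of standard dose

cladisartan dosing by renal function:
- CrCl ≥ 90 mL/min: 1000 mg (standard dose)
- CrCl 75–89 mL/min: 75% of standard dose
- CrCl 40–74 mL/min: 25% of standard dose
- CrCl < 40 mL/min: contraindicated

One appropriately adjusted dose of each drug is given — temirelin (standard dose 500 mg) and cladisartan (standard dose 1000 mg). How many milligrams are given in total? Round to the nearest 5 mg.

CrCl = (140 − 38) × 101.2 / (72 × 1.8) × 0.85 = 10322.4 / 129.60 × 0.85 ≈ 67.7 mL/min
CrCl ≈ 68 mL/min.
temirelin: 60–69 mL/min → 75% of 500 mg = 375 mg.
cladisartan: 40–74 mL/min → 25% of 1000 mg = 250 mg.
Total = 375 + 250 = 625 mg.

625 mg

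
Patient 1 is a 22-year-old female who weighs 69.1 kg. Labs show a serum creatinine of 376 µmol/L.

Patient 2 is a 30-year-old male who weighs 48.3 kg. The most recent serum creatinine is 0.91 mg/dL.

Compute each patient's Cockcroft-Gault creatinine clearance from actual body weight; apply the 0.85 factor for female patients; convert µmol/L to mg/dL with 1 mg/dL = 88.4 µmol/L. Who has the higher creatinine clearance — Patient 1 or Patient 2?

Patient 2

Patient 1: SCr = 376 / 88.4 = 4.253 mg/dL
Patient 1: CrCl = (140 − 22) × 69.1 / (72 × 4.253) × 0.85 = 8153.8 / 306.22 × 0.85 ≈ 22.6 mL/min
Patient 2: CrCl = (140 − 30) × 48.3 / (72 × 0.91) = 5313.0 / 65.52 ≈ 81.1 mL/min
22.6 vs 81.1 mL/min → Patient 2 is higher.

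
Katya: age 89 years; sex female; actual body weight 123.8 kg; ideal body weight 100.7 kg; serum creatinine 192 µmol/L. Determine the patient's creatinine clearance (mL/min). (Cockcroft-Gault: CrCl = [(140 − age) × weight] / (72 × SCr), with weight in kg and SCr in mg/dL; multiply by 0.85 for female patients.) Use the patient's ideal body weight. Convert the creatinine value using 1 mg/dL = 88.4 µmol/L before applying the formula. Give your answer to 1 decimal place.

27.9 mL/min

SCr = 192 / 88.4 = 2.172 mg/dL
CrCl = (140 − 89) × 100.7 / (72 × 2.172) × 0.85 = 5135.7 / 156.38 × 0.85 ≈ 27.9 mL/min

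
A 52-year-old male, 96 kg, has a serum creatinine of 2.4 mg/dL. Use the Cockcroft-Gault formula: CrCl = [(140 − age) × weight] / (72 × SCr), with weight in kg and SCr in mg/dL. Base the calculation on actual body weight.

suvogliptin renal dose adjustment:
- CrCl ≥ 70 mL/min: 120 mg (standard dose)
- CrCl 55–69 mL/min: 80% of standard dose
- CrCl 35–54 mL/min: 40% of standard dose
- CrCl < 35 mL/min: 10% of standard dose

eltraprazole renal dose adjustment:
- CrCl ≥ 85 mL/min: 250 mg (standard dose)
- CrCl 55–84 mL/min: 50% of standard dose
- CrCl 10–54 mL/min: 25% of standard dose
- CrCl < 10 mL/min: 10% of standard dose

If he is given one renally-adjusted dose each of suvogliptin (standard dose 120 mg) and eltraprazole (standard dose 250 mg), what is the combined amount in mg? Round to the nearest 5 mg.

110 mg

CrCl = (140 − 52) × 96 / (72 × 2.4) = 8448.0 / 172.80 ≈ 48.9 mL/min
CrCl ≈ 49 mL/min.
suvogliptin: 35–54 mL/min → 40% of 120 mg = 48 mg.
eltraprazole: 10–54 mL/min → 25% of 250 mg = 62.5 mg.
Total = 48 + 62.5 = 110.5 mg.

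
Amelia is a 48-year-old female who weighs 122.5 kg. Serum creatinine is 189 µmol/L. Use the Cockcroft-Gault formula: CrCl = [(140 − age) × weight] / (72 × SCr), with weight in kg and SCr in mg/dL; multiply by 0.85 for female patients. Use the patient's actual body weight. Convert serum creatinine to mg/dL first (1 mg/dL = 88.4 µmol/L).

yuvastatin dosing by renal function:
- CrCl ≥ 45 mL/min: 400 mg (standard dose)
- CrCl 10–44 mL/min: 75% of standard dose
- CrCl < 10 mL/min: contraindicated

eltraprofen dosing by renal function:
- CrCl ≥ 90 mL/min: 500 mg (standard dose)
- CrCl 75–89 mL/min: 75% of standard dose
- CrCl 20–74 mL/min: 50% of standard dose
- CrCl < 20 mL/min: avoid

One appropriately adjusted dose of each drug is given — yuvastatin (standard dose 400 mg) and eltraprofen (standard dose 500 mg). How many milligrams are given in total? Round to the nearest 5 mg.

650 mg

SCr = 189 / 88.4 = 2.138 mg/dL
CrCl = (140 − 48) × 122.5 / (72 × 2.138) × 0.85 = 11270.0 / 153.94 × 0.85 ≈ 62.2 mL/min
CrCl ≈ 62 mL/min.
yuvastatin: ≥ 45 mL/min → 100% of 400 mg = 400 mg.
eltraprofen: 20–74 mL/min → 50% of 500 mg = 250 mg.
Total = 400 + 250 = 650 mg.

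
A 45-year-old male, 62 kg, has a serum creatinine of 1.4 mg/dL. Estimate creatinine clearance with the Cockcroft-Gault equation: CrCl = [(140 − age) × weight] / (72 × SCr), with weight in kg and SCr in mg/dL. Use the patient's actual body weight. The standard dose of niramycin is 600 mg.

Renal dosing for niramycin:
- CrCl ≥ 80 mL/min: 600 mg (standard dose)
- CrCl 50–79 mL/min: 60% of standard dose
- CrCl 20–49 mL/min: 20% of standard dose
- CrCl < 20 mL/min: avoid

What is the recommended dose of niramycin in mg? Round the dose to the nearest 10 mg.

360 mg

CrCl = (140 − 45) × 62 / (72 × 1.4) = 5890.0 / 100.80 ≈ 58.4 mL/min
CrCl ≈ 58 mL/min → bracket 50–79 mL/min.
60% of 600 mg = 360 mg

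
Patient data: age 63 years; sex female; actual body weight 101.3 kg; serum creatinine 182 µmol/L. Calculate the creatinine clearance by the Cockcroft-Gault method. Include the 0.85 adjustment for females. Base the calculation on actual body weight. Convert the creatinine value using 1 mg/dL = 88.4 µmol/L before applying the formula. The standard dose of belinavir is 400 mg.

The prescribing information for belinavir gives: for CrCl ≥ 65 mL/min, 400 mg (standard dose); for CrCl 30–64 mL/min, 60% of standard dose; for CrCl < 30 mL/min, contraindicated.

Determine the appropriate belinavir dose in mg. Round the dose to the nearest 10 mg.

240 mg

SCr = 182 / 88.4 = 2.059 mg/dL
CrCl = (140 − 63) × 101.3 / (72 × 2.059) × 0.85 = 7800.1 / 148.25 × 0.85 ≈ 44.7 mL/min
CrCl ≈ 45 mL/min → bracket 30–64 mL/min.
60% of 400 mg = 240 mg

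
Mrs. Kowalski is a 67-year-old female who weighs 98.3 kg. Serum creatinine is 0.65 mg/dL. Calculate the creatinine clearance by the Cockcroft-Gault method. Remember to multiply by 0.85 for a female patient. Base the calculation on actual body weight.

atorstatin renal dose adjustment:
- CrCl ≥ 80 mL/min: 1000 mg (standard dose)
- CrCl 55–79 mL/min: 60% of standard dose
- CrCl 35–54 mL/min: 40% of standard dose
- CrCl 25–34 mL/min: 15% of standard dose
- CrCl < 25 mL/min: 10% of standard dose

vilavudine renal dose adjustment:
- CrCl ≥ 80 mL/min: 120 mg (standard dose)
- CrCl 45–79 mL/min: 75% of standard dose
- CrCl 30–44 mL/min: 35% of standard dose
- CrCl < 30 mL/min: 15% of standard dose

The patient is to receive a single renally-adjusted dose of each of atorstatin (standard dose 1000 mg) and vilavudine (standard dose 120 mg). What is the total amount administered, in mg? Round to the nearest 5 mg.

1120 mg

CrCl = (140 − 67) × 98.3 / (72 × 0.65) × 0.85 = 7175.9 / 46.80 × 0.85 ≈ 130.3 mL/min
CrCl ≈ 130 mL/min.
atorstatin: ≥ 80 mL/min → 100% of 1000 mg = 1000 mg.
vilavudine: ≥ 80 mL/min → 100% of 120 mg = 120 mg.
Total = 1000 + 120 = 1120 mg.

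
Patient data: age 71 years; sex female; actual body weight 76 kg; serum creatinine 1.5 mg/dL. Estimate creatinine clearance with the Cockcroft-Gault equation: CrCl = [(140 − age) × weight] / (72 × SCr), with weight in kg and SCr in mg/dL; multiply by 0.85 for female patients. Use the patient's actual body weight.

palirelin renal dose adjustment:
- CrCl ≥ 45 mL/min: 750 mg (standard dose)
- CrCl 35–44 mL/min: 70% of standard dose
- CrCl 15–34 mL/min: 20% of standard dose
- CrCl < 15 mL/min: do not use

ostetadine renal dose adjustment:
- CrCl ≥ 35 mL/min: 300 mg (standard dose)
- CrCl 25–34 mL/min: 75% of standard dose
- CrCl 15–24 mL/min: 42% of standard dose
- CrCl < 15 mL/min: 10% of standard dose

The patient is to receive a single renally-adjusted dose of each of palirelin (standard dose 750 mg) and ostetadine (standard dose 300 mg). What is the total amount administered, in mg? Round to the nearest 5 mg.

825 mg

CrCl = (140 − 71) × 76 / (72 × 1.5) × 0.85 = 5244.0 / 108.00 × 0.85 ≈ 41.3 mL/min
CrCl ≈ 41 mL/min.
palirelin: 35–44 mL/min → 70% of 750 mg = 525 mg.
ostetadine: ≥ 35 mL/min → 100% of 300 mg = 300 mg.
Total = 525 + 300 = 825 mg.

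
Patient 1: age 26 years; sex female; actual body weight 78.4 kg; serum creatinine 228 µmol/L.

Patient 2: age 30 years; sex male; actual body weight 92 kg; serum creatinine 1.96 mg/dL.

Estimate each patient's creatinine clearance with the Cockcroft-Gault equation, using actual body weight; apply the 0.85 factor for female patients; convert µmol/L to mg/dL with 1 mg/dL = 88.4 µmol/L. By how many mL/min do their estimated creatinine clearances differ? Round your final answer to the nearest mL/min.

Patient 1: SCr = 228 / 88.4 = 2.579 mg/dL
Patient 1: CrCl = (140 − 26) × 78.4 / (72 × 2.579) × 0.85 = 8937.6 / 185.69 × 0.85 ≈ 40.9 mL/min
Patient 2: CrCl = (140 − 30) × 92 / (72 × 1.96) = 10120.0 / 141.12 ≈ 71.7 mL/min
|40.9 − 71.7| = 30.8 mL/min

31 mL/min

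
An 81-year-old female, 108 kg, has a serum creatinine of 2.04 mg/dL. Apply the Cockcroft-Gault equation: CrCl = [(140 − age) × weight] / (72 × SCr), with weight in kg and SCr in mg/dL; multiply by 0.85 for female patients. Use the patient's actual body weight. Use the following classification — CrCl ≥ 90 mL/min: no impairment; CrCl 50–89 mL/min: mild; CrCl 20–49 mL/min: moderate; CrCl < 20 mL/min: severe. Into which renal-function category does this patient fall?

CrCl = (140 − 81) × 108 / (72 × 2.04) × 0.85 = 6372.0 / 146.88 × 0.85 ≈ 36.9 mL/min
37 mL/min falls in the 'moderate' range.

moderate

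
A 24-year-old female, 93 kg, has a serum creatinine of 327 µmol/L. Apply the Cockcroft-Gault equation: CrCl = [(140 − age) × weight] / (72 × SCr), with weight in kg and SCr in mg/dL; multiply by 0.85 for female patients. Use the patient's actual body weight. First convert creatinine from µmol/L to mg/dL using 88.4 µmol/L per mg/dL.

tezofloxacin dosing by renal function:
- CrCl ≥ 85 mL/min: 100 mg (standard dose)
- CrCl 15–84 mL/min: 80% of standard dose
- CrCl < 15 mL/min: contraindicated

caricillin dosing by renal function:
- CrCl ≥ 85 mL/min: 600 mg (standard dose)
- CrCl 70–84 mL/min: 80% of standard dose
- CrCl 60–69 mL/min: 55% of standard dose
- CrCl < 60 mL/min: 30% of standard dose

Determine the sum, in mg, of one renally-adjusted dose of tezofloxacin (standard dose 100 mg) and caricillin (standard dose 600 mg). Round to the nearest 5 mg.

SCr = 327 / 88.4 = 3.699 mg/dL
CrCl = (140 − 24) × 93 / (72 × 3.699) × 0.85 = 10788.0 / 266.33 × 0.85 ≈ 34.4 mL/min
CrCl ≈ 34 mL/min.
tezofloxacin: 15–84 mL/min → 80% of 100 mg = 80 mg.
caricillin: < 60 mL/min → 30% of 600 mg = 180 mg.
Total = 80 + 180 = 260 mg.

260 mg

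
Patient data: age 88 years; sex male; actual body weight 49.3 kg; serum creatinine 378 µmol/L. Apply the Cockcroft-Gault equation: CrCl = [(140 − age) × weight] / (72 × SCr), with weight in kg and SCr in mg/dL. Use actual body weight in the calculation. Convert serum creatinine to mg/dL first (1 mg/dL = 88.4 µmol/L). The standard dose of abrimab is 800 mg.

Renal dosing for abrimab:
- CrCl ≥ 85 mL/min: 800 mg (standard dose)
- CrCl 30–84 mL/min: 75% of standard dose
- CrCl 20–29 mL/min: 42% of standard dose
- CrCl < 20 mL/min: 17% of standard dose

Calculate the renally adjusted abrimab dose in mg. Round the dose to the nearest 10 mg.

140 mg

SCr = 378 / 88.4 = 4.276 mg/dL
CrCl = (140 − 88) × 49.3 / (72 × 4.276) = 2563.6 / 307.87 ≈ 8.3 mL/min
CrCl ≈ 8 mL/min → bracket < 20 mL/min.
17% of 800 mg = 136 mg → 140 mg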